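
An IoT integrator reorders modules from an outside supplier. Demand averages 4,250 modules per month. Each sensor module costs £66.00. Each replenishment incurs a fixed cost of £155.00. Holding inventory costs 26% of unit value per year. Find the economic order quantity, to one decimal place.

Annual demand D = 4,250 × 12 = 51,000.
Holding cost H = 0.26 × £66.00 = £17.1600 per unit per year.
EOQ = √(2DS / H) = √(2 × 51,000 × 155 / 17.16).
= √(15,810,000 / 17.16) = √921,328.6713 ≈ 959.859.

Q* ≈ 959.9 modules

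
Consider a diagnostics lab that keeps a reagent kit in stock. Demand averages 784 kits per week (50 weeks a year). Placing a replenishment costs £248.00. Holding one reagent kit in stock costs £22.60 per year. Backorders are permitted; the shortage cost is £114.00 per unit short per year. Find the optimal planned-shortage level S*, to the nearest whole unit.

Annual demand D = 784 × 50 = 39,200.
With planned backorders, Q* = √(2DS/H) · √((H+B)/B).
√(2DS/H) = √(2 × 39,200 × 248 / 22.6) = 927.534.
√((H+B)/B) = √((22.6+114)/114) = 1.0946.
Q* ≈ 1015.319.
S* = Q* · H/(H+B) = 1015.319 × 22.6/136.6 ≈ 167.981.

S* ≈ 168 kits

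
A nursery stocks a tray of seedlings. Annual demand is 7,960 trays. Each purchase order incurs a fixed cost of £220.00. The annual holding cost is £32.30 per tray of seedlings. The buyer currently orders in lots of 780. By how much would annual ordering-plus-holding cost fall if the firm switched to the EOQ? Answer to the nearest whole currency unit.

Extra cost ≈ £4,206 per year

EOQ = √(2DS/H) = √(2 × 7,960 × 220 / 32.3) ≈ 329.29.
Cost at Q* = (D/Q*)S + (Q*/2)H = √(2DSH) ≈ £10,636.14.
Cost at Q = 780: (7,960/780)×220 + (780/2)×32.3 = £2,245.13 + £12,597.00 = £14,842.13.
Excess = £14,842.13 − £10,636.14 = £4,205.99.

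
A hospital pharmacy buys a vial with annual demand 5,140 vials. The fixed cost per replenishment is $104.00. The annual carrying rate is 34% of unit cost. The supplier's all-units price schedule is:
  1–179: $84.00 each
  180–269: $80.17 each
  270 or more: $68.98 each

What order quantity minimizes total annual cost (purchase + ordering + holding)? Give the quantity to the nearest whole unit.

Holding cost per unit per year at price C is H = 0.34·C.
Evaluate total cost at each tier's feasible EOQ or, if the EOQ is below the tier, at the tier's minimum quantity.
Tier 1 ($84.00): EOQ = 193.5 exceeds tier's upper bound 179, so this tier is dominated.
EOQ at $80.17 = 198.0 (feasible in tier 2): TC = 5,140×$80.17 + (5,140/198.0)×104 + (198.0/2)×0.34×$80.17 = $417,472.12.
EOQ at $68.98 = 213.5 < 270, so use break Q=270: TC = 5,140×$68.98 + (5,140/270.0)×104 + (270.0/2)×0.34×$68.98 = $359,703.23.
Lowest total cost is $359,703.23 at Q = 270.0.

Q* ≈ 270 vials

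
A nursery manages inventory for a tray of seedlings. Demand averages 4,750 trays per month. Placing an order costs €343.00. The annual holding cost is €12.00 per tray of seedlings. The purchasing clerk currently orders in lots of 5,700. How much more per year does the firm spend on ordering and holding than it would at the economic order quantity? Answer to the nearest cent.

Annual demand D = 4,750 × 12 = 57,000.
EOQ = √(2DS/H) = √(2 × 57,000 × 343 / 12) ≈ 1805.13.
Cost at Q* = (D/Q*)S + (Q*/2)H = √(2DSH) ≈ €21,661.58.
Cost at Q = 5,700: (57,000/5,700)×343 + (5,700/2)×12 = €3,430.00 + €34,200.00 = €37,630.00.
Excess = €37,630.00 − €21,661.58 = €15,968.42.

Extra cost ≈ €15,968.42 per year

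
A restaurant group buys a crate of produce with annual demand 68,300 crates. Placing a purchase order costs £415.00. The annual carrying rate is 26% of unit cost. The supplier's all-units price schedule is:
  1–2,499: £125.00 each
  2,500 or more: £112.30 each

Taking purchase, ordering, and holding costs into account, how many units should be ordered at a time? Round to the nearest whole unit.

Holding cost per unit per year at price C is H = 0.26·C.
Candidates are each tier's EOQ (if it falls in that tier) and each price-break quantity.
EOQ at £125.00 = 1320.7 (feasible in tier 1): TC = 68,300×£125.00 + (68,300/1320.7)×415 + (1320.7/2)×0.26×£125.00 = £8,580,423.10.
EOQ at £112.30 = 1393.4 < 2500, so use break Q=2500: TC = 68,300×£112.30 + (68,300/2500.0)×415 + (2500.0/2)×0.26×£112.30 = £7,717,925.30.
Lowest total cost is £7,717,925.30 at Q = 2500.0.

Q* ≈ 2,500 crates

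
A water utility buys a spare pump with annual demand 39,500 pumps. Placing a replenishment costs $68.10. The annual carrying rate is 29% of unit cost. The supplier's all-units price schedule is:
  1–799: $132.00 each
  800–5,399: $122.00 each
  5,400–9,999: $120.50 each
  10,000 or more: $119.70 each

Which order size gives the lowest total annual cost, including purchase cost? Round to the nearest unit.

Q* ≈ 800 pumps

Holding cost per unit per year at price C is H = 0.29·C.
For each price level, check whether its EOQ is feasible; otherwise the best quantity at that price is the breakpoint.
EOQ at $132.00 = 374.9 (feasible in tier 1): TC = 39,500×$132.00 + (39,500/374.9)×68.1 + (374.9/2)×0.29×$132.00 = $5,228,350.70.
EOQ at $122.00 = 389.9 < 800, so use break Q=800: TC = 39,500×$122.00 + (39,500/800.0)×68.1 + (800.0/2)×0.29×$122.00 = $4,836,514.44.
EOQ at $120.50 = 392.4 < 5400, so use break Q=5400: TC = 39,500×$120.50 + (39,500/5400.0)×68.1 + (5400.0/2)×0.29×$120.50 = $4,854,599.64.
EOQ at $119.70 = 393.7 < 10000, so use break Q=10000: TC = 39,500×$119.70 + (39,500/10000.0)×68.1 + (10000.0/2)×0.29×$119.70 = $4,901,984.00.
Lowest total cost is $4,836,514.44 at Q = 800.0.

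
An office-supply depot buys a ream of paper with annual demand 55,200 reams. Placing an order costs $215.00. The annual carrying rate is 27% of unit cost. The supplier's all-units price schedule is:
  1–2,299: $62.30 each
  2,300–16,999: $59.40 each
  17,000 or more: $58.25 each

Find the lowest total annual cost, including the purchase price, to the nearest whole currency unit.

TC* ≈ $3,302,484

Holding cost per unit per year at price C is H = 0.27·C.
Evaluate total cost at each tier's feasible EOQ or, if the EOQ is below the tier, at the tier's minimum quantity.
EOQ at $62.30 = 1187.9 (feasible in tier 1): TC = 55,200×$62.30 + (55,200/1187.9)×215 + (1187.9/2)×0.27×$62.30 = $3,458,941.57.
EOQ at $59.40 = 1216.5 < 2300, so use break Q=2300: TC = 55,200×$59.40 + (55,200/2300.0)×215 + (2300.0/2)×0.27×$59.40 = $3,302,483.70.
EOQ at $58.25 = 1228.5 < 17000, so use break Q=17000: TC = 55,200×$58.25 + (55,200/17000.0)×215 + (17000.0/2)×0.27×$58.25 = $3,349,781.87.
Lowest total cost among the candidates is at Q = 2300.0.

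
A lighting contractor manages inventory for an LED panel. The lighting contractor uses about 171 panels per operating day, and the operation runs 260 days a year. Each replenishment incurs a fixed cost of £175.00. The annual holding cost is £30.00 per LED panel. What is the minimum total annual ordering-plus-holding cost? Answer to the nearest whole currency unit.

TC* ≈ £21,606

Annual demand D = 171 × 260 = 44,460.
Q* = √(2DS/H) = √(2 × 44,460 × 175 / 30) ≈ 720.21.
At the optimum the two cost components are equal, so total cost = 2·(Q*/2)H = Q*·H.
Minimum total = √(2DSH) = √(2 × 44,460 × 175 × 30) ≈ 21606.249.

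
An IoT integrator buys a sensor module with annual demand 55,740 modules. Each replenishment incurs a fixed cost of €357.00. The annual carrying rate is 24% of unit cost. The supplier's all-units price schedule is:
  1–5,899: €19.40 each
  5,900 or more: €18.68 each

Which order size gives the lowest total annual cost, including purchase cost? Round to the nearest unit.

Q* ≈ 5,900 modules

Holding cost per unit per year at price C is H = 0.24·C.
Evaluate total cost at each tier's feasible EOQ or, if the EOQ is below the tier, at the tier's minimum quantity.
EOQ at €19.40 = 2923.7 (feasible in tier 1): TC = 55,740×€19.40 + (55,740/2923.7)×357 + (2923.7/2)×0.24×€19.40 = €1,094,968.54.
EOQ at €18.68 = 2979.5 < 5900, so use break Q=5900: TC = 55,740×€18.68 + (55,740/5900.0)×357 + (5900.0/2)×0.24×€18.68 = €1,057,821.38.
Lowest total cost is €1,057,821.38 at Q = 5900.0.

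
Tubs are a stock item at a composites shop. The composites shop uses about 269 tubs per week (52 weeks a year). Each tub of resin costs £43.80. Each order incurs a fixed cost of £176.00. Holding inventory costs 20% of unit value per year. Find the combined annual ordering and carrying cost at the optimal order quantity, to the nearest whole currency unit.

Annual demand D = 269 × 52 = 13,988.
Holding cost H = 0.20 × £43.80 = £8.7600 per unit per year.
The optimal lot size = √(2DS/H) = √(2 × 13,988 × 176 / 8.76) ≈ 749.72.
At the optimum the two cost components are equal, so total cost = 2·(Q*/2)H = Q*·H.
Minimum total = √(2DSH) = √(2 × 13,988 × 176 × 8.76) ≈ 6567.517.

TC* ≈ £6,568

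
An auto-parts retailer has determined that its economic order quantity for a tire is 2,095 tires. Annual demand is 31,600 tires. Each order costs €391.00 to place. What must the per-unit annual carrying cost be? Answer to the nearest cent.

Squaring Q* = √(2DS/H) gives Q*² = 2DS/H.
From Q* = √(2DS/H): H = 2DS / Q*² = 2 × 31,600 × 391 / 2,095² = 5.6302.

H ≈ €5.63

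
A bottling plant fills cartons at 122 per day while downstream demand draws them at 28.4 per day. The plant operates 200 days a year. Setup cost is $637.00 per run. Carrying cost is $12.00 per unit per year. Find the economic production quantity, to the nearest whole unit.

Annual demand D = 28.4 × 200 = 5,680.
Production build-up factor (1 − d/p) = 1 − 28.4/122 = 0.7672.
Q* = √(2DS / (H(1 − d/p))) = √(2 × 5,680 × 637 / (12 × 0.7672)).
= √(7,236,320 / 9.2066) ≈ 886.564.

Q* ≈ 887 cartons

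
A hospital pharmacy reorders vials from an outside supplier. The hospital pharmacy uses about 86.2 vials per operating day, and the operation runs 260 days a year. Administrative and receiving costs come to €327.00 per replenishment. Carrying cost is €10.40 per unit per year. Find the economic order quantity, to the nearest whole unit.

Annual demand D = 86.2 × 260 = 22,412.
EOQ = √(2DS / H) = √(2 × 22,412 × 327 / 10.4).
= √(14,657,448 / 10.4) = √1,409,370 ≈ 1187.169.

Q* ≈ 1,187 vials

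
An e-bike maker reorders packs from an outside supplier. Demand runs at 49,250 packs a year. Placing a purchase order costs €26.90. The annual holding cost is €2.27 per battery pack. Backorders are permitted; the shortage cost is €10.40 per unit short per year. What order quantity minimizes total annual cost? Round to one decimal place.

With planned backorders, Q* = √(2DS/H) · √((H+B)/B).
√(2DS/H) = √(2 × 49,250 × 26.9 / 2.27) = 1080.392.
√((H+B)/B) = √((2.27+10.4)/10.4) = 1.1038.
Q* ≈ 1192.485.

Q* ≈ 1,192.5 packs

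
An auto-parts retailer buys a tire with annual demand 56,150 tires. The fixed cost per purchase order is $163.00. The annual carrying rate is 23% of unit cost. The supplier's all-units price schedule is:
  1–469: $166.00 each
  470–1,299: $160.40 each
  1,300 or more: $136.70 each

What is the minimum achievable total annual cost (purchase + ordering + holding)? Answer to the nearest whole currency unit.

TC* ≈ $7,703,182

Holding cost per unit per year at price C is H = 0.23·C.
Candidates are each tier's EOQ (if it falls in that tier) and each price-break quantity.
Tier 1 ($166.00): EOQ = 692.4 exceeds tier's upper bound 469, so this tier is dominated.
EOQ at $160.40 = 704.4 (feasible in tier 2): TC = 56,150×$160.40 + (56,150/704.4)×163 + (704.4/2)×0.23×$160.40 = $9,032,446.62.
EOQ at $136.70 = 763.0 < 1300, so use break Q=1300: TC = 56,150×$136.70 + (56,150/1300.0)×163 + (1300.0/2)×0.23×$136.70 = $7,703,182.00.
Lowest total cost among the candidates is at Q = 1300.0.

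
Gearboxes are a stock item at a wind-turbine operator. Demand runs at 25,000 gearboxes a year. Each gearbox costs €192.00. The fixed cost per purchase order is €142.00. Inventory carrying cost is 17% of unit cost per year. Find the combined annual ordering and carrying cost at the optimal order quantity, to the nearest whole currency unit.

Holding cost H = 0.17 × €192.00 = €32.6400 per unit per year.
Q* = √(2DS/H) = √(2 × 25,000 × 142 / 32.64) ≈ 466.40.
At the optimum the two cost components are equal, so total cost = 2·(Q*/2)H = Q*·H.
Minimum total = √(2DSH) = √(2 × 25,000 × 142 × 32.64) ≈ 15223.140.

TC* ≈ €15,223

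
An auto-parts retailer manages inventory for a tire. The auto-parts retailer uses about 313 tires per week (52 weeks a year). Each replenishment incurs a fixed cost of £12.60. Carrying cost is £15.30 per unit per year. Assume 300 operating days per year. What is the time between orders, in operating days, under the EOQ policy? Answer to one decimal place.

T ≈ 3.0 days

Annual demand D = 313 × 52 = 16,276.
Q* = √(2DS/H) = √(2 × 16,276 × 12.6 / 15.3) ≈ 163.73.
Cycle time = Q*/D × 300 = 163.73 / 16,276 × 300 ≈ 3.018 days.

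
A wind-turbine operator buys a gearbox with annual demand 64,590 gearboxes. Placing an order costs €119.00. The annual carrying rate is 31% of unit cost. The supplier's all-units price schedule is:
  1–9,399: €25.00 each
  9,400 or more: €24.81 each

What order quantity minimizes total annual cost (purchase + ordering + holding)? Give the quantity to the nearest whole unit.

Q* ≈ 1,408 gearboxes

Holding cost per unit per year at price C is H = 0.31·C.
For each price level, check whether its EOQ is feasible; otherwise the best quantity at that price is the breakpoint.
EOQ at €25.00 = 1408.4 (feasible in tier 1): TC = 64,590×€25.00 + (64,590/1408.4)×119 + (1408.4/2)×0.31×€25.00 = €1,625,664.96.
EOQ at €24.81 = 1413.8 < 9400, so use break Q=9400: TC = 64,590×€24.81 + (64,590/9400.0)×119 + (9400.0/2)×0.31×€24.81 = €1,639,443.75.
Lowest total cost is €1,625,664.96 at Q = 1408.4.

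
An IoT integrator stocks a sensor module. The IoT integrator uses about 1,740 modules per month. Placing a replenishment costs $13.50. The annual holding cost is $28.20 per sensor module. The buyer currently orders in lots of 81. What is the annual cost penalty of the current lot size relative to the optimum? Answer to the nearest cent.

Extra cost ≈ $634.87 per year

Annual demand D = 1,740 × 12 = 20,880.
EOQ = √(2DS/H) = √(2 × 20,880 × 13.5 / 28.2) ≈ 141.39.
Cost at Q* = (D/Q*)S + (Q*/2)H = √(2DSH) ≈ $3,987.23.
Cost at Q = 81: (20,880/81)×13.5 + (81/2)×28.2 = $3,480.00 + $1,142.10 = $4,622.10.
Excess = $4,622.10 − $3,987.23 = $634.87.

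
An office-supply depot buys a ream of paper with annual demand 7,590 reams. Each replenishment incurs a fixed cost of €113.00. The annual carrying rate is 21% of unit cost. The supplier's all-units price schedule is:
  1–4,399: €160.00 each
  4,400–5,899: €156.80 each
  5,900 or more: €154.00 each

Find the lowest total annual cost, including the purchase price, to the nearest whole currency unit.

TC* ≈ €1,221,992

Holding cost per unit per year at price C is H = 0.21·C.
For each price level, check whether its EOQ is feasible; otherwise the best quantity at that price is the breakpoint.
EOQ at €160.00 = 225.9 (feasible in tier 1): TC = 7,590×€160.00 + (7,590/225.9)×113 + (225.9/2)×0.21×€160.00 = €1,221,991.80.
EOQ at €156.80 = 228.2 < 4400, so use break Q=4400: TC = 7,590×€156.80 + (7,590/4400.0)×113 + (4400.0/2)×0.21×€156.80 = €1,262,748.53.
EOQ at €154.00 = 230.3 < 5900, so use break Q=5900: TC = 7,590×€154.00 + (7,590/5900.0)×113 + (5900.0/2)×0.21×€154.00 = €1,264,408.37.
Lowest total cost among the candidates is at Q = 225.9.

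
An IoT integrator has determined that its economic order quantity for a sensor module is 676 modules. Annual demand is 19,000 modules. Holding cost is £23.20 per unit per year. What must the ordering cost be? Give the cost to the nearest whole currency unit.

S ≈ £279

Invert the EOQ relation Q*² = 2DS/H.
From Q* = √(2DS/H): S = Q*²H / (2D) = 676² × 23.2 / (2 × 19,000) = 278.9959.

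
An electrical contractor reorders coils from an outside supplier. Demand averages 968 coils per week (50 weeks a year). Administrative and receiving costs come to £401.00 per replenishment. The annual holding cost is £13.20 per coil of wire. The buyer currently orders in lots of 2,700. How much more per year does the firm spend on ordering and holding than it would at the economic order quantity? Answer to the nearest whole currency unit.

Extra cost ≈ £2,372 per year

Annual demand D = 968 × 50 = 48,400.
EOQ = √(2DS/H) = √(2 × 48,400 × 401 / 13.2) ≈ 1714.84.
Cost at Q* = (D/Q*)S + (Q*/2)H = √(2DSH) ≈ £22,635.85.
Cost at Q = 2,700: (48,400/2,700)×401 + (2,700/2)×13.2 = £7,188.30 + £17,820.00 = £25,008.30.
Excess = £25,008.30 − £22,635.85 = £2,372.45.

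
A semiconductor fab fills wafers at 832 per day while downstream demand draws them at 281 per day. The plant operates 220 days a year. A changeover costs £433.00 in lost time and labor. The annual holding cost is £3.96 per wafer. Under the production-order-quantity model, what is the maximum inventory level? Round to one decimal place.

I_max ≈ 2,992.2 wafers

Annual demand D = 281 × 220 = 61,820.
Production build-up factor (1 − d/p) = 1 − 281/832 = 0.6623.
Q* = √(2DS / (H(1 − d/p))) = √(2 × 61,820 × 433 / (3.96 × 0.6623)).
= √(53,536,120 / 2.6225) ≈ 4518.161.
Maximum inventory = Q*(1 − d/p) = 4518.161 × 0.6623 ≈ 2992.196.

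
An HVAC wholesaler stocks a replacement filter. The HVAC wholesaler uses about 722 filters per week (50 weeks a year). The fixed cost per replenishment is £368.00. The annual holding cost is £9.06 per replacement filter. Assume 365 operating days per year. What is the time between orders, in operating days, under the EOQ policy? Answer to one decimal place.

T ≈ 17.3 days

Annual demand D = 722 × 50 = 36,100.
The optimal lot size = √(2DS/H) = √(2 × 36,100 × 368 / 9.06) ≈ 1712.49.
Cycle time = Q*/D × 365 = 1712.49 / 36,100 × 365 ≈ 17.315 days.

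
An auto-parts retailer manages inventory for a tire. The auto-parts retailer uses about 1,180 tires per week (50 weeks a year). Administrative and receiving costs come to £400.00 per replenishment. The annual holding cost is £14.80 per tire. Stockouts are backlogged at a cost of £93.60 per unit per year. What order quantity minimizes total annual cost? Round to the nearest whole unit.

Annual demand D = 1,180 × 50 = 59,000.
With planned backorders, Q* = √(2DS/H) · √((H+B)/B).
√(2DS/H) = √(2 × 59,000 × 400 / 14.8) = 1785.830.
√((H+B)/B) = √((14.8+93.6)/93.6) = 1.0762.
Q* ≈ 1921.838.

Q* ≈ 1,922 tires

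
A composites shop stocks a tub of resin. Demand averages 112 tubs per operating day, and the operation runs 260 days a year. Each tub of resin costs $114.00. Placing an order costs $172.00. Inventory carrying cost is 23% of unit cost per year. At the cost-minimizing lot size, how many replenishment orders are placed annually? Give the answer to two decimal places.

Annual demand D = 112 × 260 = 29,120.
Holding cost H = 0.23 × $114.00 = $26.2200 per unit per year.
Q* = √(2DS/H) = √(2 × 29,120 × 172 / 26.22) ≈ 618.10.
Orders per year = D / Q* = 29,120 / 618.10 ≈ 47.112.

N ≈ 47.11 orders per year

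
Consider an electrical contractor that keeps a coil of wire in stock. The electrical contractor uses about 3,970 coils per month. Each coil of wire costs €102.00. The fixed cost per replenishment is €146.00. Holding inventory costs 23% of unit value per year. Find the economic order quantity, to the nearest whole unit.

Q* ≈ 770 coils

Annual demand D = 3,970 × 12 = 47,640.
Holding cost H = 0.23 × €102.00 = €23.4600 per unit per year.
EOQ = √(2DS / H) = √(2 × 47,640 × 146 / 23.46).
= √(13,910,880 / 23.46) = √592,961.6368 ≈ 770.040.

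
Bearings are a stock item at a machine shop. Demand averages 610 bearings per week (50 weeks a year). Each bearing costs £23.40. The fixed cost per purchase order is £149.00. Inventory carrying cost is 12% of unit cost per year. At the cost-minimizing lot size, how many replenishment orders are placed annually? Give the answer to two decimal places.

Annual demand D = 610 × 50 = 30,500.
Holding cost H = 0.12 × £23.40 = £2.8080 per unit per year.
Q* = √(2DS/H) = √(2 × 30,500 × 149 / 2.808) ≈ 1799.12.
Orders per year = D / Q* = 30,500 / 1799.12 ≈ 16.953.

N ≈ 16.95 orders per year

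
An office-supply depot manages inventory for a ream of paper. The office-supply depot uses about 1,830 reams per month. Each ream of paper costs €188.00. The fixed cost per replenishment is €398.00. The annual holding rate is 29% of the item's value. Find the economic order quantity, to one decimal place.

Q* ≈ 566.2 reams

Annual demand D = 1,830 × 12 = 21,960.
Holding cost H = 0.29 × €188.00 = €54.5200 per unit per year.
EOQ = √(2DS / H) = √(2 × 21,960 × 398 / 54.52).
= √(17,480,160 / 54.52) = √320,619.2223 ≈ 566.232.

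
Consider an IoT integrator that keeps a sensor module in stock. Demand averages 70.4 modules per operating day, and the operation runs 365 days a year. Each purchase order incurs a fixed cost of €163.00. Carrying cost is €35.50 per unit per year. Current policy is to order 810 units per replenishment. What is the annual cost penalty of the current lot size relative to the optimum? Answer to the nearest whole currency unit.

Extra cost ≈ €2,304 per year

Annual demand D = 70.4 × 365 = 25,696.
EOQ = √(2DS/H) = √(2 × 25,696 × 163 / 35.5) ≈ 485.77.
Cost at Q* = (D/Q*)S + (Q*/2)H = √(2DSH) ≈ €17,244.70.
Cost at Q = 810: (25,696/810)×163 + (810/2)×35.5 = €5,170.92 + €14,377.50 = €19,548.42.
Excess = €19,548.42 − €17,244.70 = €2,303.72.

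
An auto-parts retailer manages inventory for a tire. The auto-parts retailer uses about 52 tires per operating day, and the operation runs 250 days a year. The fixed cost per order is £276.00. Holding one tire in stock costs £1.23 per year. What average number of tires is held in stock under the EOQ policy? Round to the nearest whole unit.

Average inventory ≈ 1,208 tires

Annual demand D = 52 × 250 = 13,000.
The optimal lot size = √(2DS/H) = √(2 × 13,000 × 276 / 1.23) ≈ 2415.40.
Average inventory = Q*/2 ≈ 2415.40 / 2 = 1207.699.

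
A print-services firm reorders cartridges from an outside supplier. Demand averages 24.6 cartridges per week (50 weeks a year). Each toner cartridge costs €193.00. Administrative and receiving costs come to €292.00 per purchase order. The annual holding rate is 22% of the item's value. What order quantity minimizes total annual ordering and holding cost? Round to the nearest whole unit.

Annual demand D = 24.6 × 50 = 1,230.
Holding cost H = 0.22 × €193.00 = €42.4600 per unit per year.
EOQ = √(2DS / H) = √(2 × 1,230 × 292 / 42.46).
= √(718,320 / 42.46) = √16,917.5695 ≈ 130.068.

Q* ≈ 130 cartridges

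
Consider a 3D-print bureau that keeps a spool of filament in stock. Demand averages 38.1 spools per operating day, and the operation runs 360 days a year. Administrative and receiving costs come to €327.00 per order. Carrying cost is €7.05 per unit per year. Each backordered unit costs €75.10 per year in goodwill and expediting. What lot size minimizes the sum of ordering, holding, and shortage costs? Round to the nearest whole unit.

Annual demand D = 38.1 × 360 = 13,716.
With planned backorders, Q* = √(2DS/H) · √((H+B)/B).
√(2DS/H) = √(2 × 13,716 × 327 / 7.05) = 1127.997.
√((H+B)/B) = √((7.05+75.1)/75.1) = 1.0459.
Q* ≈ 1179.755.

Q* ≈ 1,180 spools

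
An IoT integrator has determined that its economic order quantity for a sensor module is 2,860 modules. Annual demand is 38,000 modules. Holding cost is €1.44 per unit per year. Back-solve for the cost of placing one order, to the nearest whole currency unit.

S ≈ €155

Invert the EOQ relation Q*² = 2DS/H.
From Q* = √(2DS/H): S = Q*²H / (2D) = 2,860² × 1.44 / (2 × 38,000) = 154.9819.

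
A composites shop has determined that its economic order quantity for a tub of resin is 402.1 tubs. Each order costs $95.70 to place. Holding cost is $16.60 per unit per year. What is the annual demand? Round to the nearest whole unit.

Invert the EOQ relation Q*² = 2DS/H.
From Q* = √(2DS/H): D = Q*²H / (2S) = 402.1² × 16.6 / (2 × 95.7) = 14022.786.

D ≈ 14,023 tubs per year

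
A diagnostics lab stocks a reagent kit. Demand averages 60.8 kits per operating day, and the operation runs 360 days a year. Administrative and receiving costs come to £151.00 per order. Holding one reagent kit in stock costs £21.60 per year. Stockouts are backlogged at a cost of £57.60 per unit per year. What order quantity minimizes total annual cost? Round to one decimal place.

Annual demand D = 60.8 × 360 = 21,888.
With planned backorders, Q* = √(2DS/H) · √((H+B)/B).
√(2DS/H) = √(2 × 21,888 × 151 / 21.6) = 553.197.
√((H+B)/B) = √((21.6+57.6)/57.6) = 1.1726.
Q* ≈ 648.681.

Q* ≈ 648.7 kits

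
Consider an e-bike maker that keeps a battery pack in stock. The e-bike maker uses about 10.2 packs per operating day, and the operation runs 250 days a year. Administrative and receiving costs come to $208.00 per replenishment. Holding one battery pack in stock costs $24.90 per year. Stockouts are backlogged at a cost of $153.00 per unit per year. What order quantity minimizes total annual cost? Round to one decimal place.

Annual demand D = 10.2 × 250 = 2,550.
With planned backorders, Q* = √(2DS/H) · √((H+B)/B).
√(2DS/H) = √(2 × 2,550 × 208 / 24.9) = 206.404.
√((H+B)/B) = √((24.9+153)/153) = 1.0783.
Q* ≈ 222.566.

Q* ≈ 222.6 packs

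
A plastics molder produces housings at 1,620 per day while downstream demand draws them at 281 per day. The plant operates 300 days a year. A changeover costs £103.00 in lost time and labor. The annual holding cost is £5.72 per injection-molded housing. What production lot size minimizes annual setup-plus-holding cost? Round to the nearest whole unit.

Q* ≈ 1,917 housings

Annual demand D = 281 × 300 = 84,300.
Production build-up factor (1 − d/p) = 1 − 281/1,620 = 0.8265.
Q* = √(2DS / (H(1 − d/p))) = √(2 × 84,300 × 103 / (5.72 × 0.8265)).
= √(17,365,800 / 4.7278) ≈ 1916.534.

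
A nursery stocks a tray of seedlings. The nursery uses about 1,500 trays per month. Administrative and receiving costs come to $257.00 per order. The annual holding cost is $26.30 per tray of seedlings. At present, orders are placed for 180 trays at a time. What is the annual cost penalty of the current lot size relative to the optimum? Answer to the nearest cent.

Extra cost ≈ $12,468.04 per year

Annual demand D = 1,500 × 12 = 18,000.
EOQ = √(2DS/H) = √(2 × 18,000 × 257 / 26.3) ≈ 593.12.
Cost at Q* = (D/Q*)S + (Q*/2)H = √(2DSH) ≈ $15,598.96.
Cost at Q = 180: (18,000/180)×257 + (180/2)×26.3 = $25,700.00 + $2,367.00 = $28,067.00.
Excess = $28,067.00 − $15,598.96 = $12,468.04.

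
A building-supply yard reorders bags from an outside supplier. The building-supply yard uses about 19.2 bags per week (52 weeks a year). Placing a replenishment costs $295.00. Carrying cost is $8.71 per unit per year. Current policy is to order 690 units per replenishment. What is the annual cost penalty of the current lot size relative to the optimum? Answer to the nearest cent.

Annual demand D = 19.2 × 52 = 998.4.
EOQ = √(2DS/H) = √(2 × 998.4 × 295 / 8.71) ≈ 260.06.
Cost at Q* = (D/Q*)S + (Q*/2)H = √(2DSH) ≈ $2,265.10.
Cost at Q = 690: (998.4/690)×295 + (690/2)×8.71 = $426.85 + $3,004.95 = $3,431.80.
Excess = $3,431.80 − $2,265.10 = $1,166.70.

Extra cost ≈ $1,166.70 per year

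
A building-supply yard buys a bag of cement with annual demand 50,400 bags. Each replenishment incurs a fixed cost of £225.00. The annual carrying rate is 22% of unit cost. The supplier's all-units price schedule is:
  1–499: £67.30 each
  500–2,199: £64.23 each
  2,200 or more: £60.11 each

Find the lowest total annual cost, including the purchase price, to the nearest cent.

TC* ≈ £3,049,245.17

Holding cost per unit per year at price C is H = 0.22·C.
Candidates are each tier's EOQ (if it falls in that tier) and each price-break quantity.
Tier 1 (£67.30): EOQ = 1237.7 exceeds tier's upper bound 499, so this tier is dominated.
EOQ at £64.23 = 1266.9 (feasible in tier 2): TC = 50,400×£64.23 + (50,400/1266.9)×225 + (1266.9/2)×0.22×£64.23 = £3,255,094.01.
EOQ at £60.11 = 1309.6 < 2200, so use break Q=2200: TC = 50,400×£60.11 + (50,400/2200.0)×225 + (2200.0/2)×0.22×£60.11 = £3,049,245.17.
Lowest total cost among the candidates is at Q = 2200.0.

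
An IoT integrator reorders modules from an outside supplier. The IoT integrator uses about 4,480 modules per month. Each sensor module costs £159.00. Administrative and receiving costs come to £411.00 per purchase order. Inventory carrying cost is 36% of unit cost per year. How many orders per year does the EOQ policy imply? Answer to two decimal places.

Annual demand D = 4,480 × 12 = 53,760.
Holding cost H = 0.36 × £159.00 = £57.2400 per unit per year.
EOQ = √(2DS/H) = √(2 × 53,760 × 411 / 57.24) ≈ 878.65.
Orders per year = D / Q* = 53,760 / 878.65 ≈ 61.185.

N ≈ 61.18 orders per year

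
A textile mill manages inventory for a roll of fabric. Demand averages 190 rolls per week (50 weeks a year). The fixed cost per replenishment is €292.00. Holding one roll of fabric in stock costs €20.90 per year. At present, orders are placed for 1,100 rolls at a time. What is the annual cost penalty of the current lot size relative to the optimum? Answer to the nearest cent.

Extra cost ≈ €3,248.66 per year

Annual demand D = 190 × 50 = 9,500.
EOQ = √(2DS/H) = √(2 × 9,500 × 292 / 20.9) ≈ 515.22.
Cost at Q* = (D/Q*)S + (Q*/2)H = √(2DSH) ≈ €10,768.16.
Cost at Q = 1,100: (9,500/1,100)×292 + (1,100/2)×20.9 = €2,521.82 + €11,495.00 = €14,016.82.
Excess = €14,016.82 − €10,768.16 = €3,248.66.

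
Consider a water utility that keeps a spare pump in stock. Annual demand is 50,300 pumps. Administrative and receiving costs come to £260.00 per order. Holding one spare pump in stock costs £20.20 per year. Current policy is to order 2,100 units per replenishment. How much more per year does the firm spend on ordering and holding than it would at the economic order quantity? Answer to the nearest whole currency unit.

EOQ = √(2DS/H) = √(2 × 50,300 × 260 / 20.2) ≈ 1137.92.
Cost at Q* = (D/Q*)S + (Q*/2)H = √(2DSH) ≈ £22,985.89.
Cost at Q = 2,100: (50,300/2,100)×260 + (2,100/2)×20.2 = £6,227.62 + £21,210.00 = £27,437.62.
Excess = £27,437.62 − £22,985.89 = £4,451.73.

Extra cost ≈ £4,452 per year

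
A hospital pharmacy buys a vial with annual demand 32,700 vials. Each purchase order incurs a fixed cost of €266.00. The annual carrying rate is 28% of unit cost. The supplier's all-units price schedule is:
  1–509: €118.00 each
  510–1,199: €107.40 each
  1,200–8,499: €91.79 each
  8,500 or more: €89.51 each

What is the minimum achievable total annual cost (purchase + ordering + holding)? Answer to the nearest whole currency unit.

Holding cost per unit per year at price C is H = 0.28·C.
For each price level, check whether its EOQ is feasible; otherwise the best quantity at that price is the breakpoint.
Tier 1 (€118.00): EOQ = 725.6 exceeds tier's upper bound 509, so this tier is dominated.
EOQ at €107.40 = 760.6 (feasible in tier 2): TC = 32,700×€107.40 + (32,700/760.6)×266 + (760.6/2)×0.28×€107.40 = €3,534,852.35.
EOQ at €91.79 = 822.7 < 1200, so use break Q=1200: TC = 32,700×€91.79 + (32,700/1200.0)×266 + (1200.0/2)×0.28×€91.79 = €3,024,202.22.
EOQ at €89.51 = 833.1 < 8500, so use break Q=8500: TC = 32,700×€89.51 + (32,700/8500.0)×266 + (8500.0/2)×0.28×€89.51 = €3,034,517.22.
Lowest total cost among the candidates is at Q = 1200.0.

TC* ≈ €3,024,202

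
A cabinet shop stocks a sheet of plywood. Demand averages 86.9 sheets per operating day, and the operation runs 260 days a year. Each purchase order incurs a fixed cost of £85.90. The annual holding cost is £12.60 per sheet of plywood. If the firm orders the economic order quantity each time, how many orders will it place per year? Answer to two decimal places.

N ≈ 40.71 orders per year

Annual demand D = 86.9 × 260 = 22,594.
The optimal lot size = √(2DS/H) = √(2 × 22,594 × 85.9 / 12.6) ≈ 555.04.
Orders per year = D / Q* = 22,594 / 555.04 ≈ 40.707.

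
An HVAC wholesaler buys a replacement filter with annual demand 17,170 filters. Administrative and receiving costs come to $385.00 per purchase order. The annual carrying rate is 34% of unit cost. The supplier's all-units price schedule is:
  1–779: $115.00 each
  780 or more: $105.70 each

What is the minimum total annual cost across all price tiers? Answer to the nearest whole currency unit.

TC* ≈ $1,837,360

Holding cost per unit per year at price C is H = 0.34·C.
Candidates are each tier's EOQ (if it falls in that tier) and each price-break quantity.
EOQ at $115.00 = 581.5 (feasible in tier 1): TC = 17,170×$115.00 + (17,170/581.5)×385 + (581.5/2)×0.34×$115.00 = $1,997,286.25.
EOQ at $105.70 = 606.5 < 780, so use break Q=780: TC = 17,170×$105.70 + (17,170/780.0)×385 + (780.0/2)×0.34×$105.70 = $1,837,359.76.
Lowest total cost among the candidates is at Q = 780.0.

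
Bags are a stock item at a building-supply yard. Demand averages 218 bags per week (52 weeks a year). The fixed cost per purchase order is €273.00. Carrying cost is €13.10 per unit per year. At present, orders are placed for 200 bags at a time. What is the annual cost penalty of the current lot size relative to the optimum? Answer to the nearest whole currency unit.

Extra cost ≈ €7,779 per year

Annual demand D = 218 × 52 = 11,336.
EOQ = √(2DS/H) = √(2 × 11,336 × 273 / 13.1) ≈ 687.37.
Cost at Q* = (D/Q*)S + (Q*/2)H = √(2DSH) ≈ €9,004.55.
Cost at Q = 200: (11,336/200)×273 + (200/2)×13.1 = €15,473.64 + €1,310.00 = €16,783.64.
Excess = €16,783.64 − €9,004.55 = €7,779.09.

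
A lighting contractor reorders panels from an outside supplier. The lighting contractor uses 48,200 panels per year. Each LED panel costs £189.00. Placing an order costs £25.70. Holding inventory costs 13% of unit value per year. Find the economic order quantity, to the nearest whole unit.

Q* ≈ 318 panels

Holding cost H = 0.13 × £189.00 = £24.5700 per unit per year.
EOQ = √(2DS / H) = √(2 × 48,200 × 25.7 / 24.57).
= √(2,477,480 / 24.57) = √100,833.5368 ≈ 317.543.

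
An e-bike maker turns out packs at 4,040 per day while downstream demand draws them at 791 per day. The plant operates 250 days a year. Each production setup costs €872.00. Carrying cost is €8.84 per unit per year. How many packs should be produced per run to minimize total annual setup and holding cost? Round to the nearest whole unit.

Annual demand D = 791 × 250 = 197,750.
Production build-up factor (1 − d/p) = 1 − 791/4,040 = 0.8042.
Q* = √(2DS / (H(1 − d/p))) = √(2 × 197,750 × 872 / (8.84 × 0.8042)).
= √(344,876,000 / 7.1092) ≈ 6965.001.

Q* ≈ 6,965 packs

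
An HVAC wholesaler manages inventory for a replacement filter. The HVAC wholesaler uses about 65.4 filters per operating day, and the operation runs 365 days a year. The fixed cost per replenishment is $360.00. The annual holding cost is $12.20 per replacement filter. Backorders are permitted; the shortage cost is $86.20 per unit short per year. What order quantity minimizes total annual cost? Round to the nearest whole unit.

Q* ≈ 1,268 filters

Annual demand D = 65.4 × 365 = 23,871.
With planned backorders, Q* = √(2DS/H) · √((H+B)/B).
√(2DS/H) = √(2 × 23,871 × 360 / 12.2) = 1186.921.
√((H+B)/B) = √((12.2+86.2)/86.2) = 1.0684.
Q* ≈ 1268.135.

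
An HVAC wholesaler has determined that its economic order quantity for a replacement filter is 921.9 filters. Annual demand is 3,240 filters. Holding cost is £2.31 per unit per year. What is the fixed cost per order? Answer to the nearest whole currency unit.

The basic EOQ model gives Q* = √(2DS/H); rearrange for the unknown.
From Q* = √(2DS/H): S = Q*²H / (2D) = 921.9² × 2.31 / (2 × 3,240) = 302.9735.

S ≈ £303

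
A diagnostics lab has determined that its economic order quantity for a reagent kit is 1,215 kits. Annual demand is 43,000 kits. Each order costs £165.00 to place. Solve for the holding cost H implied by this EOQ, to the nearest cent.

H ≈ £9.61

Invert the EOQ relation Q*² = 2DS/H.
From Q* = √(2DS/H): H = 2DS / Q*² = 2 × 43,000 × 165 / 1,215² = 9.6124.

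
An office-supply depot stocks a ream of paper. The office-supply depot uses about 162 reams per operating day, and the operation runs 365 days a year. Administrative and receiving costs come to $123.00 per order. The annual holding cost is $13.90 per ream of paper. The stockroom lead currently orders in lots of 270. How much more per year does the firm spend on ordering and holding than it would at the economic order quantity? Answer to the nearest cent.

Extra cost ≈ $14,594.18 per year

Annual demand D = 162 × 365 = 59,130.
EOQ = √(2DS/H) = √(2 × 59,130 × 123 / 13.9) ≈ 1022.97.
Cost at Q* = (D/Q*)S + (Q*/2)H = √(2DSH) ≈ $14,219.32.
Cost at Q = 270: (59,130/270)×123 + (270/2)×13.9 = $26,937.00 + $1,876.50 = $28,813.50.
Excess = $28,813.50 − $14,219.32 = $14,594.18.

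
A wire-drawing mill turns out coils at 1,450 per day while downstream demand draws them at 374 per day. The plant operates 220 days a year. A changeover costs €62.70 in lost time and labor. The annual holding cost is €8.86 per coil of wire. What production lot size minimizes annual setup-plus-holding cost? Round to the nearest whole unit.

Q* ≈ 1,253 coils

Annual demand D = 374 × 220 = 82,280.
Production build-up factor (1 − d/p) = 1 − 374/1,450 = 0.7421.
Q* = √(2DS / (H(1 − d/p))) = √(2 × 82,280 × 62.7 / (8.86 × 0.7421)).
= √(10,317,912 / 6.5747) ≈ 1252.728.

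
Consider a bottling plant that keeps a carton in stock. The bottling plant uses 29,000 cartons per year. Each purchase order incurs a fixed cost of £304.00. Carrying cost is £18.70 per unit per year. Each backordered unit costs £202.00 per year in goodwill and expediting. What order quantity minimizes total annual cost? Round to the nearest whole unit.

With planned backorders, Q* = √(2DS/H) · √((H+B)/B).
√(2DS/H) = √(2 × 29,000 × 304 / 18.7) = 971.024.
√((H+B)/B) = √((18.7+202)/202) = 1.0453.
Q* ≈ 1014.975.

Q* ≈ 1,015 cartons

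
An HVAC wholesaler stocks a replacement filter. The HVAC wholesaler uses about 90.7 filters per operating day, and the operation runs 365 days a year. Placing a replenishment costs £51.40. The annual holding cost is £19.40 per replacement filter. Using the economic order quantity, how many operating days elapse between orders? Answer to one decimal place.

T ≈ 4.6 days

Annual demand D = 90.7 × 365 = 33,105.5.
The optimal lot size = √(2DS/H) = √(2 × 33,105.5 × 51.4 / 19.4) ≈ 418.84.
Cycle time = Q*/D × 365 = 418.84 / 33,105.5 × 365 ≈ 4.618 days.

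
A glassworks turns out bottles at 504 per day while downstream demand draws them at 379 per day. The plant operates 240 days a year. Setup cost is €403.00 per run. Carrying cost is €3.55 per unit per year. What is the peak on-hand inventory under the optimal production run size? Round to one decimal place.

I_max ≈ 2,263.2 bottles

Annual demand D = 379 × 240 = 90,960.
Production build-up factor (1 − d/p) = 1 − 379/504 = 0.2480.
Q* = √(2DS / (H(1 − d/p))) = √(2 × 90,960 × 403 / (3.55 × 0.2480)).
= √(73,313,760 / 0.8805) ≈ 9125.125.
Maximum inventory = Q*(1 − d/p) = 9125.125 × 0.2480 ≈ 2263.176.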